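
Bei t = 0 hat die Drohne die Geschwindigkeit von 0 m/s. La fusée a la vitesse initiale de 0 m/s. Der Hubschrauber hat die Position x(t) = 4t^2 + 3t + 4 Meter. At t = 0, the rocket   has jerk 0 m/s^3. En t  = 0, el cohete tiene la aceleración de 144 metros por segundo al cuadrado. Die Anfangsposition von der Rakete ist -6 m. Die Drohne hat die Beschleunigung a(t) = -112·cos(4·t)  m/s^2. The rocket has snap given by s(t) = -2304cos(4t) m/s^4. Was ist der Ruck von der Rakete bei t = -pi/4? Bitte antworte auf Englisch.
We must find the antiderivative of our snap equation s(t) = -2304·cos(4·t) 1 time. The integral of snap is jerk. Using j(0) = 0, we get j(t) = -576·sin(4·t). We have jerk j(t) = -576·sin(4·t). Substituting t = -pi/4: j(-pi/4) = 0.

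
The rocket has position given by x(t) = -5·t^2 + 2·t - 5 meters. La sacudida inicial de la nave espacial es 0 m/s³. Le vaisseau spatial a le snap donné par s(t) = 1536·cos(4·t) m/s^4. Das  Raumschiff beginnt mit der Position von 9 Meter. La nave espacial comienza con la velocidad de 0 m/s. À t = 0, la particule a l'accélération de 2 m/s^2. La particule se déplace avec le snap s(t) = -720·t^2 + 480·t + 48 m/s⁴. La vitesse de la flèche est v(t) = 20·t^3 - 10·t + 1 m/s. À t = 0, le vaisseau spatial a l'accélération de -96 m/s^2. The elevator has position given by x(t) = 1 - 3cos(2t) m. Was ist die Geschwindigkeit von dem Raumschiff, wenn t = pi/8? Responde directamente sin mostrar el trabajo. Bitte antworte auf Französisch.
À t = pi/8, v = -24.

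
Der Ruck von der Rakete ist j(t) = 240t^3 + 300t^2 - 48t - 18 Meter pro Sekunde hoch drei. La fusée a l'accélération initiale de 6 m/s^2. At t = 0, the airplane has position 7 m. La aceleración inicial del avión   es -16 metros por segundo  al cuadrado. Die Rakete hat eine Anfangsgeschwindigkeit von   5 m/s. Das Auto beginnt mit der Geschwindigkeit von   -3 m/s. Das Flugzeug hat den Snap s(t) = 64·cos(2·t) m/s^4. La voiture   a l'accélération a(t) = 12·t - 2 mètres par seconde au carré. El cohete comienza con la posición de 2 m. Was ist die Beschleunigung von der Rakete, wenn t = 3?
Um dies zu lösen, müssen wir 1 Integral unserer Gleichung für den Ruck j(t) = 240·t^3 + 300·t^2 - 48·t - 18 finden. Das Integral von dem Ruck, mit a(0) = 6, ergibt die Beschleunigung: a(t) = 60·t^4 + 100·t^3 - 24·t^2 - 18·t + 6. Wir haben die Beschleunigung a(t) = 60·t^4 + 100·t^3 - 24·t^2 - 18·t + 6. Durch Einsetzen von t = 3: a(3) = 7296.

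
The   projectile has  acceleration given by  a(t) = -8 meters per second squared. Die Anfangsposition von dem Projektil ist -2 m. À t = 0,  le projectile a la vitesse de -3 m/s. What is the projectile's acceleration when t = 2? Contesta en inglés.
Using a(t) = -8 and substituting t = 2, we find a = -8.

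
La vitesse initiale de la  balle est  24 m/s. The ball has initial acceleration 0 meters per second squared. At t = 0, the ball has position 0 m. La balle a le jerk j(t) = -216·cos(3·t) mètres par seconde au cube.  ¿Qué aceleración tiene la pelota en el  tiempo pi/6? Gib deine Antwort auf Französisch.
Nous devons trouver la primitive de notre équation du jerk j(t) = -216·cos(3·t) 1 fois. La primitive du jerk, avec a(0) = 0, donne l'accélération: a(t) = -72·sin(3·t). En utilisant a(t) = -72·sin(3·t) et en substituant t = pi/6, nous trouvons a = -72.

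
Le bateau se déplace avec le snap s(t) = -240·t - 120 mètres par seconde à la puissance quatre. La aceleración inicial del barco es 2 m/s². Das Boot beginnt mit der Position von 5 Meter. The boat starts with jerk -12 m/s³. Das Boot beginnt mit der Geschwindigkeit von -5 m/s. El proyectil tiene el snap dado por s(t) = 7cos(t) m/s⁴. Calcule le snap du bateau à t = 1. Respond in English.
We have snap s(t) = -240·t - 120. Substituting t = 1: s(1) = -360.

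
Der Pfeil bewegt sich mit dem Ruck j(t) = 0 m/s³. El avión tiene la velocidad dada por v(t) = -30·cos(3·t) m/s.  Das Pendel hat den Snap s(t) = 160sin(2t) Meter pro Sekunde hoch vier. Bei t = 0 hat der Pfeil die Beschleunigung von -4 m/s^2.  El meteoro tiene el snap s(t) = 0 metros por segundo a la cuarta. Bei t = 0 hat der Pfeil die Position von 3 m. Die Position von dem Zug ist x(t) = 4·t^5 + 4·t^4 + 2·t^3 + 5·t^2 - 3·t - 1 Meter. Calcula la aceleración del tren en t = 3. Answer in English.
Starting from position x(t) = 4·t^5 + 4·t^4 + 2·t^3 + 5·t^2 - 3·t - 1, we take 2 derivatives. Taking d/dt of x(t), we find v(t) = 20·t^4 + 16·t^3 + 6·t^2 + 10·t - 3. Taking d/dt of v(t), we find a(t) = 80·t^3 + 48·t^2 + 12·t + 10. Using a(t) = 80·t^3 + 48·t^2 + 12·t + 10 and substituting t = 3, we find a = 2638.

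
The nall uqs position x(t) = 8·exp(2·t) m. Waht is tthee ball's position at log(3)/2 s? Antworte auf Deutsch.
Wir haben die Position x(t) = 8·exp(2·t). Durch Einsetzen von t = log(3)/2: x(log(3)/2) = 24.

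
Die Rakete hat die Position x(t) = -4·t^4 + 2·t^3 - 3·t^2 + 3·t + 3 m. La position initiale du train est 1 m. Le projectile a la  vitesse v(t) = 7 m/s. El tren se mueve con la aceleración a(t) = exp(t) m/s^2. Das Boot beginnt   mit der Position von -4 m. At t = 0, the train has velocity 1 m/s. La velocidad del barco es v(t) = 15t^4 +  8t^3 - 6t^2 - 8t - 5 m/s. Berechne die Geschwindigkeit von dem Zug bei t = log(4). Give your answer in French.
En partant de l'accélération a(t) = exp(t), nous prenons 1 intégrale. La primitive de l'accélération, avec v(0) = 1, donne la vitesse: v(t) = exp(t). De l'équation de la vitesse v(t) = exp(t), nous substituons t = log(4) pour obtenir v = 4.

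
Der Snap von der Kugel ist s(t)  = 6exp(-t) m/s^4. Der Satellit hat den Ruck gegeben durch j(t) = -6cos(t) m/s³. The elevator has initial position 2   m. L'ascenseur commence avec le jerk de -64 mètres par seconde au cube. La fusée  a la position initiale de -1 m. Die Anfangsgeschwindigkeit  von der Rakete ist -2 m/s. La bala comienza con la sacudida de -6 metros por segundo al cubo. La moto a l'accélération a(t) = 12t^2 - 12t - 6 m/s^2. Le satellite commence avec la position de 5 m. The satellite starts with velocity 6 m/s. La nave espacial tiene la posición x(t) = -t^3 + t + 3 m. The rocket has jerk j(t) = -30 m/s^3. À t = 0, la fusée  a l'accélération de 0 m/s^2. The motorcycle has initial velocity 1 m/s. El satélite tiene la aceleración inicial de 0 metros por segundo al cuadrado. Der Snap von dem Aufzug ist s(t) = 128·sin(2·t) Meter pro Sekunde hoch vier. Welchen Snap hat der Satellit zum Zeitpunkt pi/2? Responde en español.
Debemos derivar nuestra ecuación de la sacudida j(t) = -6·cos(t) 1 vez. La derivada de la sacudida da el snap: s(t) = 6·sin(t). Usando s(t) = 6·sin(t) y sustituyendo t = pi/2, encontramos s = 6.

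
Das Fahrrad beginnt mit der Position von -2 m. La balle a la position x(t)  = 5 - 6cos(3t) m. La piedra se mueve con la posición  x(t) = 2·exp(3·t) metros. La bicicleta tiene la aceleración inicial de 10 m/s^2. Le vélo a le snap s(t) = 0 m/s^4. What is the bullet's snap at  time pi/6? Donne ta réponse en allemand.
Um dies zu lösen, müssen wir 4 Ableitungen unserer Gleichung für die Position x(t) = 5 - 6·cos(3·t) nehmen. Die Ableitung von der Position ergibt die Geschwindigkeit: v(t) = 18·sin(3·t). Mit d/dt von v(t) finden wir a(t) = 54·cos(3·t). Die Ableitung von der Beschleunigung ergibt den Ruck: j(t) = -162·sin(3·t). Mit d/dt von j(t) finden wir s(t) = -486·cos(3·t). Aus der Gleichung für den Snap s(t) = -486·cos(3·t), setzen wir t = pi/6 ein und erhalten s = 0.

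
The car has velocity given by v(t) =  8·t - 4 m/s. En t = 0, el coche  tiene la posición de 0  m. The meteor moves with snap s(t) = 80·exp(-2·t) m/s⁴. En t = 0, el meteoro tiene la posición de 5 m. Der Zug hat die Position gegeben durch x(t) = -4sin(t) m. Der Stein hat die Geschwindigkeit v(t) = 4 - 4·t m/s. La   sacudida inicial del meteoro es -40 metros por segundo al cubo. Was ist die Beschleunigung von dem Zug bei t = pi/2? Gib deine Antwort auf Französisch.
Nous devons dériver notre équation de la position x(t) = -4·sin(t) 2 fois. La dérivée de la position donne la vitesse: v(t) = -4·cos(t). La dérivée de la vitesse donne l'accélération: a(t) = 4·sin(t). Nous avons l'accélération a(t) = 4·sin(t). En substituant t = pi/2: a(pi/2) = 4.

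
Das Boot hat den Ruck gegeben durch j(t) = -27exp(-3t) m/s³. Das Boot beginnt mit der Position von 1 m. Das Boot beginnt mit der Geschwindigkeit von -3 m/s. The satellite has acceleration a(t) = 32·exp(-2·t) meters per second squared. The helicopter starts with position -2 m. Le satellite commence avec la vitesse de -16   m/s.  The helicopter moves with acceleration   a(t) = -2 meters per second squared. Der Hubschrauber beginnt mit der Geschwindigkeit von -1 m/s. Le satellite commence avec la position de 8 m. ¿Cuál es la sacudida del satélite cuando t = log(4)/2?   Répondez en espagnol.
Debemos derivar nuestra ecuación de la aceleración a(t) = 32·exp(-2·t) 1 vez. La derivada de la aceleración da la sacudida: j(t) = -64·exp(-2·t). Usando j(t) = -64·exp(-2·t) y sustituyendo t = log(4)/2, encontramos j = -16.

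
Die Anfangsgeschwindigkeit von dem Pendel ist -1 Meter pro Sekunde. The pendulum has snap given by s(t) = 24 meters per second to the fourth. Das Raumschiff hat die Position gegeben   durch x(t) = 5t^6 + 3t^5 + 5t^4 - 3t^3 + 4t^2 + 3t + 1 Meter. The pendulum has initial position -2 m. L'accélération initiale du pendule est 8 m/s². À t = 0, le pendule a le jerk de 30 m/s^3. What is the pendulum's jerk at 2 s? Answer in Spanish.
Para resolver esto, necesitamos tomar 1 integral de nuestra ecuación del snap s(t) = 24. La integral del snap es la sacudida. Usando j(0) = 30, obtenemos j(t) = 24·t + 30. Tenemos la sacudida j(t) = 24·t + 30. Sustituyendo t = 2: j(2) = 78.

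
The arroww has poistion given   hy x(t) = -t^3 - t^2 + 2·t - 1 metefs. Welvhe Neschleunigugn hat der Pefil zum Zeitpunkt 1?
Ausgehend von der Position x(t) = -t^3 - t^2 + 2·t - 1, nehmen wir 2 Ableitungen. Mit d/dt von x(t) finden wir v(t) = -3·t^2 - 2·t + 2. Mit d/dt von v(t) finden wir a(t) = -6·t - 2. Mit a(t) = -6·t - 2 und Einsetzen von t = 1, finden wir a = -8.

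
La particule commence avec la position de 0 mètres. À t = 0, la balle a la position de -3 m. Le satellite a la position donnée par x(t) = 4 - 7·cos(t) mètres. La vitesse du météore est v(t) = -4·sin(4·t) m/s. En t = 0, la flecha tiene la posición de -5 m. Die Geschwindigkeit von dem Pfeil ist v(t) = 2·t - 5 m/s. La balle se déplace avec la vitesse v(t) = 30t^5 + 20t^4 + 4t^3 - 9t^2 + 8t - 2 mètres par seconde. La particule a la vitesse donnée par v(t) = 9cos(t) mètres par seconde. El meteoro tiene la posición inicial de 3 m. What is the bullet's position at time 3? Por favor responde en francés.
Nous devons trouver la primitive de notre équation de la vitesse v(t) = 30·t^5 + 20·t^4 + 4·t^3 - 9·t^2 + 8·t - 2 1 fois. La primitive de la vitesse, avec x(0) = -3, donne la position: x(t) = 5·t^6 + 4·t^5 + t^4 - 3·t^3 + 4·t^2 - 2·t - 3. Nous avons la position x(t) = 5·t^6 + 4·t^5 + t^4 - 3·t^3 + 4·t^2 - 2·t - 3. En substituant t = 3: x(3) = 4644.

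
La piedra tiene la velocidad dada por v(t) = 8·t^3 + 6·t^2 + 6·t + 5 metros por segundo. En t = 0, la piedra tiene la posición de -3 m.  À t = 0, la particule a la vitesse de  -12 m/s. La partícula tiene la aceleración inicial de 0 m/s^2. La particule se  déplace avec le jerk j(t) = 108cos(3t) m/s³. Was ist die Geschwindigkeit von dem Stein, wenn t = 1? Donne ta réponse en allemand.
Wir haben die Geschwindigkeit v(t) = 8·t^3 + 6·t^2 + 6·t + 5. Durch Einsetzen von t = 1: v(1) = 25.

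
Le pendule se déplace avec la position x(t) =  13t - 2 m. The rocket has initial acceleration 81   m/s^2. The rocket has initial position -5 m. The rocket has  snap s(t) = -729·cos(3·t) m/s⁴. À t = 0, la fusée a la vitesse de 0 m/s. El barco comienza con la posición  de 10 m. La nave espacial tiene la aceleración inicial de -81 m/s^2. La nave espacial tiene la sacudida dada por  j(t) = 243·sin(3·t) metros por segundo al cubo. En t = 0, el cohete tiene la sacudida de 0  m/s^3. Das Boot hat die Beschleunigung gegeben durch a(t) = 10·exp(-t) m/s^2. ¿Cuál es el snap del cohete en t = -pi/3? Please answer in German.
Aus der Gleichung für den Snap s(t) = -729·cos(3·t), setzen wir t = -pi/3 ein und erhalten s = 729.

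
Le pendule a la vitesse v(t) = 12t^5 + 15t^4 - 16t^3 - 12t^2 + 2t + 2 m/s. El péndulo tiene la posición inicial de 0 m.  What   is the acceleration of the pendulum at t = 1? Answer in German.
Ausgehend von der Geschwindigkeit v(t) = 12·t^5 + 15·t^4 - 16·t^3 - 12·t^2 + 2·t + 2, nehmen wir 1 Ableitung. Durch Ableiten von der Geschwindigkeit erhalten wir die Beschleunigung: a(t) = 60·t^4 + 60·t^3 - 48·t^2 - 24·t + 2. Wir haben die Beschleunigung a(t) = 60·t^4 + 60·t^3 - 48·t^2 - 24·t + 2. Durch Einsetzen von t = 1: a(1) = 50.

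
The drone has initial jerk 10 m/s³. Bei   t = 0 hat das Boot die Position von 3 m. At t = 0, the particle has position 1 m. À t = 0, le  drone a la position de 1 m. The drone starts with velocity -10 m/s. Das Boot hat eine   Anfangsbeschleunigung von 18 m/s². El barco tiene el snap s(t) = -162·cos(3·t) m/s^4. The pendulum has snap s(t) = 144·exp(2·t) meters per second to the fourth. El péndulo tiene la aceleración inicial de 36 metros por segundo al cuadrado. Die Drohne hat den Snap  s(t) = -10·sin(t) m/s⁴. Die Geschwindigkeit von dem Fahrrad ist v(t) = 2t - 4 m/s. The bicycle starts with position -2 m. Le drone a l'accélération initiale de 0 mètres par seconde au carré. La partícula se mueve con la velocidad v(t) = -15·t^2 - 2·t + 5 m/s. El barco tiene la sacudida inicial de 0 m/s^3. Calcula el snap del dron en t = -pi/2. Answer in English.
From the given snap equation s(t) = -10·sin(t), we substitute t = -pi/2 to get s = 10.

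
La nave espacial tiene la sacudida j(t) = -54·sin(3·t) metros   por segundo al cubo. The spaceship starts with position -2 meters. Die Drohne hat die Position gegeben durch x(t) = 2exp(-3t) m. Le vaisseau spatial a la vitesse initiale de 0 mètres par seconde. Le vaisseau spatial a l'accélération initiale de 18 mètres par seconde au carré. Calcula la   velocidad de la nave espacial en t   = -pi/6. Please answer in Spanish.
Partiendo de la sacudida j(t) = -54·sin(3·t), tomamos 2 integrales. La antiderivada de la sacudida es la aceleración. Usando a(0) = 18, obtenemos a(t) = 18·cos(3·t). Integrando la aceleración y usando la condición inicial v(0) = 0, obtenemos v(t) = 6·sin(3·t). Tenemos la velocidad v(t) = 6·sin(3·t). Sustituyendo t = -pi/6: v(-pi/6) = -6.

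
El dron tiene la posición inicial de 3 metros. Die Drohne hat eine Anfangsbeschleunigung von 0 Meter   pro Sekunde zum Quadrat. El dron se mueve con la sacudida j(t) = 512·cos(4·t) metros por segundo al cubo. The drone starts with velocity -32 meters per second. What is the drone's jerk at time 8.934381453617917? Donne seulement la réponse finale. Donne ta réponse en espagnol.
La respuesta es -195.030373815572.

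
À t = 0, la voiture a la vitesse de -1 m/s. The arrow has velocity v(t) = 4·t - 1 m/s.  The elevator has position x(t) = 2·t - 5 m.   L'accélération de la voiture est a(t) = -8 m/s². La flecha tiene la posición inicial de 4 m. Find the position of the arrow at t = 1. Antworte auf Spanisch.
Para resolver esto, necesitamos tomar 1 integral de nuestra ecuación de la velocidad v(t) = 4·t - 1. Integrando la velocidad y usando la condición inicial x(0) = 4, obtenemos x(t) = 2·t^2 - t + 4. De la ecuación de la posición x(t) = 2·t^2 - t + 4, sustituimos t = 1 para obtener x = 5.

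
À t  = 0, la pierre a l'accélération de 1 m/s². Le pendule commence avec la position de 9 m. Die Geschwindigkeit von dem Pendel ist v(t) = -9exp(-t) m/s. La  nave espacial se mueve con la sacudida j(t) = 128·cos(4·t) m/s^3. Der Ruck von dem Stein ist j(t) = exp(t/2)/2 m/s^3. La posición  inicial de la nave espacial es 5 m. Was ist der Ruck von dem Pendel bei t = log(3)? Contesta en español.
Debemos derivar nuestra ecuación de la velocidad v(t) = -9·exp(-t) 2 veces. La derivada de la velocidad da la aceleración: a(t) = 9·exp(-t). Derivando la aceleración, obtenemos la sacudida: j(t) = -9·exp(-t). Usando j(t) = -9·exp(-t) y sustituyendo t = log(3), encontramos j = -3.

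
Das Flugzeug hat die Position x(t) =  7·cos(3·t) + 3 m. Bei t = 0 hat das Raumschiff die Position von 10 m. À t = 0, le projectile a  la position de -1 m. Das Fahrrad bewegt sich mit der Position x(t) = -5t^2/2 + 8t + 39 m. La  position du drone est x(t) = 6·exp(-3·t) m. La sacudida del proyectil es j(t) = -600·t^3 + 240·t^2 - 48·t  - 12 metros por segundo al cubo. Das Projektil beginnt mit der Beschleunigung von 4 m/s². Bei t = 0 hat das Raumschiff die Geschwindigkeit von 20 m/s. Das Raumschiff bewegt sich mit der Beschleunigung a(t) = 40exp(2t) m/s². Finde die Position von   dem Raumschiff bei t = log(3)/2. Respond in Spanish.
Necesitamos integrar nuestra ecuación de la aceleración a(t) = 40·exp(2·t) 2 veces. La integral de la aceleración, con v(0) = 20, da la velocidad: v(t) = 20·exp(2·t). Tomando ∫v(t)dt y aplicando x(0) = 10, encontramos x(t) = 10·exp(2·t). Tenemos la posición x(t) = 10·exp(2·t). Sustituyendo t = log(3)/2: x(log(3)/2) = 30.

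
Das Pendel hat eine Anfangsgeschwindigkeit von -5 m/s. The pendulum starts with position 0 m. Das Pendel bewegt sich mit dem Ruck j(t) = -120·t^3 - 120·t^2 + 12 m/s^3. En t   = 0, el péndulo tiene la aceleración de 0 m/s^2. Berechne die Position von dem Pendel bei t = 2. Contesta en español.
Partiendo de la sacudida j(t) = -120·t^3 - 120·t^2 + 12, tomamos 3 integrales. La integral de la sacudida, con a(0) = 0, da la aceleración: a(t) = -30·t^4 - 40·t^3 + 12·t. La integral de la aceleración, con v(0) = -5, da la velocidad: v(t) = -6·t^5 - 10·t^4 + 6·t^2 - 5. Integrando la velocidad y usando la condición inicial x(0) = 0, obtenemos x(t) = -t^6 - 2·t^5 + 2·t^3 - 5·t. Usando x(t) = -t^6 - 2·t^5 + 2·t^3 - 5·t y sustituyendo t = 2, encontramos x = -122.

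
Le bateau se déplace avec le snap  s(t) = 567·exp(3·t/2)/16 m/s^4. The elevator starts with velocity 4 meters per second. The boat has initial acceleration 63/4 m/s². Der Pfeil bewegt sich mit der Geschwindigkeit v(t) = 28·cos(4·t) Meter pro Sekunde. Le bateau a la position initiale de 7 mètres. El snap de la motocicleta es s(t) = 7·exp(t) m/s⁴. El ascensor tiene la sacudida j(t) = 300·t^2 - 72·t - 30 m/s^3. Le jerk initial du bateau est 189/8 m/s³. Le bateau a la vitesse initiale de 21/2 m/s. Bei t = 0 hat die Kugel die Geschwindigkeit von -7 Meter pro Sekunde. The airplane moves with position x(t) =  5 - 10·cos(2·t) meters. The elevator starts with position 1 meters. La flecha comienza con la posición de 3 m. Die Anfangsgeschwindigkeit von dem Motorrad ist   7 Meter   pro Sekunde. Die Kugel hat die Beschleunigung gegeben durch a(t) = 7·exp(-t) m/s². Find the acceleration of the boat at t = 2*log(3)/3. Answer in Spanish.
Para resolver esto, necesitamos tomar 2 antiderivadas de nuestra ecuación del snap s(t) = 567·exp(3·t/2)/16. Integrando el snap y usando la condición inicial j(0) = 189/8, obtenemos j(t) = 189·exp(3·t/2)/8. Tomando ∫j(t)dt y aplicando a(0) = 63/4, encontramos a(t) = 63·exp(3·t/2)/4. Tenemos la aceleración a(t) = 63·exp(3·t/2)/4. Sustituyendo t = 2*log(3)/3: a(2*log(3)/3) = 189/4.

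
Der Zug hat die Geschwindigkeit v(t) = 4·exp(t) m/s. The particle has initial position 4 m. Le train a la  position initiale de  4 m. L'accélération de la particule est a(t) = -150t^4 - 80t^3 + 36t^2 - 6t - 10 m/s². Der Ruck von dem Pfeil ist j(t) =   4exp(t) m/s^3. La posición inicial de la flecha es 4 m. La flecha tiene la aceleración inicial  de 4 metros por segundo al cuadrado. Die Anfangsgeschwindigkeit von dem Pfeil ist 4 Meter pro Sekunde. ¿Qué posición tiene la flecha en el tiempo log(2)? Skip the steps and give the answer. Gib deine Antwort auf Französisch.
La position à t = log(2) est x = 8.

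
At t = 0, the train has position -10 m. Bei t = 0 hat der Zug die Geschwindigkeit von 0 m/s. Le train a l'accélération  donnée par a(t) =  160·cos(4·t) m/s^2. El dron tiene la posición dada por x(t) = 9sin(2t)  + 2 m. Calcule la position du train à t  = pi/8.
Pour résoudre ceci, nous devons prendre 2 intégrales de notre équation de l'accélération a(t) = 160·cos(4·t). En prenant ∫a(t)dt et en appliquant v(0) = 0, nous trouvons v(t) = 40·sin(4·t). En prenant ∫v(t)dt et en appliquant x(0) = -10, nous trouvons x(t) = -10·cos(4·t). De l'équation de la position x(t) = -10·cos(4·t), nous substituons t = pi/8 pour obtenir x = 0.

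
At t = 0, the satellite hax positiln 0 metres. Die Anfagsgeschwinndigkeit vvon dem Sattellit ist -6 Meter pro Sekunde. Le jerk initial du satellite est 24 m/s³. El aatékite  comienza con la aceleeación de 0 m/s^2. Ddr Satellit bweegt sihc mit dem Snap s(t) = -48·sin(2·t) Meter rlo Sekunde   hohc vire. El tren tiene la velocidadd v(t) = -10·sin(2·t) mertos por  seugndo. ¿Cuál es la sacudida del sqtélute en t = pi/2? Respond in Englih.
We need to integrate our snap equation s(t) = -48·sin(2·t) 1 time. The antiderivative of snap, with j(0) = 24, gives jerk: j(t) = 24·cos(2·t). Using j(t) = 24·cos(2·t) and substituting t = pi/2, we find j = -24.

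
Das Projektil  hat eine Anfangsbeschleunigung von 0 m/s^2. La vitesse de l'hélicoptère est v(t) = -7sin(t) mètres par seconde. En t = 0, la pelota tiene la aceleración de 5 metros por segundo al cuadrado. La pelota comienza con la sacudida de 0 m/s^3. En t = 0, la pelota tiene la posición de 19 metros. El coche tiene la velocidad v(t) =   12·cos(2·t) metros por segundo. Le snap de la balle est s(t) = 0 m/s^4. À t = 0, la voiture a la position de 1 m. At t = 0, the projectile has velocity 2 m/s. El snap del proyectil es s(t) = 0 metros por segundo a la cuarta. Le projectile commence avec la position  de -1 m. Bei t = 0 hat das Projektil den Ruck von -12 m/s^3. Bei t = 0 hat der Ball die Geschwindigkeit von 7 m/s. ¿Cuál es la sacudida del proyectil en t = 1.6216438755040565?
Partiendo del snap s(t) = 0, tomamos 1 antiderivada. La integral del snap, con j(0) = -12, da la sacudida: j(t) = -12. Tenemos la sacudida j(t) = -12. Sustituyendo t = 1.6216438755040565: j(1.6216438755040565) = -12.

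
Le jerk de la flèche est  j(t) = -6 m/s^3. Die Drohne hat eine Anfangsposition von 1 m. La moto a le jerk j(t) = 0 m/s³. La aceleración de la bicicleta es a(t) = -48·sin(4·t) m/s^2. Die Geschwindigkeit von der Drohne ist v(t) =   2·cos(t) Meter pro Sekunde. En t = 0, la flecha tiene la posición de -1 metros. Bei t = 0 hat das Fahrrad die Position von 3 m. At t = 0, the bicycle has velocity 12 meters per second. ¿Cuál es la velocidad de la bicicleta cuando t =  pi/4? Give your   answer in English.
To find the answer, we compute 1 integral of a(t) = -48·sin(4·t). Integrating acceleration and using the initial condition v(0) = 12, we get v(t) = 12·cos(4·t). Using v(t) = 12·cos(4·t) and substituting t = pi/4, we find v = -12.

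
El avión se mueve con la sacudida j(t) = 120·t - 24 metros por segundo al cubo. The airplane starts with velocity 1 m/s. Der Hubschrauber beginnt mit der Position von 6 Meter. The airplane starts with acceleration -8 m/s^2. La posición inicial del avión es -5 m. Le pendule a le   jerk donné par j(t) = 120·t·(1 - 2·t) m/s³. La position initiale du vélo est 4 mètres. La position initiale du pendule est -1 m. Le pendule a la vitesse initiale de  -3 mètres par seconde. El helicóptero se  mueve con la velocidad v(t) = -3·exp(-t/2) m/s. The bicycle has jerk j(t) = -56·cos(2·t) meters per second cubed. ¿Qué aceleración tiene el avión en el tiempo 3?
Para resolver esto, necesitamos tomar 1 antiderivada de nuestra ecuación de la sacudida j(t) = 120·t - 24. Integrando la sacudida y usando la condición inicial a(0) = -8, obtenemos a(t) = 60·t^2 - 24·t - 8. De la ecuación de la aceleración a(t) = 60·t^2 - 24·t - 8, sustituimos t = 3 para obtener a = 460.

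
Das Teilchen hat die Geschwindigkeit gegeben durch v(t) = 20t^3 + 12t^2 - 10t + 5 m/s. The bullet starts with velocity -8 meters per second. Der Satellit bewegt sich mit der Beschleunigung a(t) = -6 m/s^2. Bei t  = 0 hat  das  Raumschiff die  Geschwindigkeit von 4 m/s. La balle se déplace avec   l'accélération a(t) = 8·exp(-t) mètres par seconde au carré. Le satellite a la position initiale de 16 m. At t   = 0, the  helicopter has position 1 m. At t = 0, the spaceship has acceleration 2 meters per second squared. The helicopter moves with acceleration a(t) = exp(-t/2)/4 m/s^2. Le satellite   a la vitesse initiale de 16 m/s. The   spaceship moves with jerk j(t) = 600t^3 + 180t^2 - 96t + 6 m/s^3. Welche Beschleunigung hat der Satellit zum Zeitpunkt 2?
Mit a(t) = -6 und Einsetzen von t = 2, finden wir a = -6.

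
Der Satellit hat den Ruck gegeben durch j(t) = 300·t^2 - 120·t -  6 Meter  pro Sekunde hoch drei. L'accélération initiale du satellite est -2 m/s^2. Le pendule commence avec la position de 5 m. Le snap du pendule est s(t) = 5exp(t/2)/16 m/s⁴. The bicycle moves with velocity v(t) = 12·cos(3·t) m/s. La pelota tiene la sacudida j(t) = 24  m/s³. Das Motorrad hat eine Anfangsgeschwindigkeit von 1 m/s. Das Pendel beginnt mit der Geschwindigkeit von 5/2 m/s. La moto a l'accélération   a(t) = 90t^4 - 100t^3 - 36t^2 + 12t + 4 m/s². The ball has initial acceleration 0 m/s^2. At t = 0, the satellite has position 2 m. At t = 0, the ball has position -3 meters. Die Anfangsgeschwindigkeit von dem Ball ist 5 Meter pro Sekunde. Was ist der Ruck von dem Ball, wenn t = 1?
Wir haben den Ruck j(t) = 24. Durch Einsetzen von t = 1: j(1) = 24.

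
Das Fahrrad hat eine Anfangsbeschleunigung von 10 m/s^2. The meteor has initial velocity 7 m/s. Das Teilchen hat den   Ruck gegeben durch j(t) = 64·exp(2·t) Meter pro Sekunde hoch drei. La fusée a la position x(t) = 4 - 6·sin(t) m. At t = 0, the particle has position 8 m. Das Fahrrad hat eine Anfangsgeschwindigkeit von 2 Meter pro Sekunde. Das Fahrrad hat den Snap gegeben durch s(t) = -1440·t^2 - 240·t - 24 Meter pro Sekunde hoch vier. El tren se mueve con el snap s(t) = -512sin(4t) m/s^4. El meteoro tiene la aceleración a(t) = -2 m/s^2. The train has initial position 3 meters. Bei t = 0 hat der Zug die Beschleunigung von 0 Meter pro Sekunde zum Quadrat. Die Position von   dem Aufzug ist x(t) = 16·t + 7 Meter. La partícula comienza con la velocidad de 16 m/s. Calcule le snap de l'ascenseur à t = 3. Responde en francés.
Nous devons dériver notre équation de la position x(t) = 16·t + 7 4 fois. La dérivée de la position donne la vitesse: v(t) = 16. La dérivée de la vitesse donne l'accélération: a(t) = 0. En dérivant l'accélération, nous obtenons le jerk: j(t) = 0. En dérivant le jerk, nous obtenons le snap: s(t) = 0. Nous avons le snap s(t) = 0. En substituant t = 3: s(3) = 0.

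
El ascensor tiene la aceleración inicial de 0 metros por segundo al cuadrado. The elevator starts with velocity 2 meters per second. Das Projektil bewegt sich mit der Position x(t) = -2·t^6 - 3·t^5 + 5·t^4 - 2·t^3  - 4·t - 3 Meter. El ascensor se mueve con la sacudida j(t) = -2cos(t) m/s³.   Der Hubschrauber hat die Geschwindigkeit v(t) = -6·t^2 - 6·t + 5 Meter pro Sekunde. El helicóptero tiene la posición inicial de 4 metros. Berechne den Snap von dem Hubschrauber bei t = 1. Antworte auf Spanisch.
Debemos derivar nuestra ecuación de la velocidad v(t) = -6·t^2 - 6·t + 5 3 veces. Derivando la velocidad, obtenemos la aceleración: a(t) = -12·t - 6. La derivada de la aceleración da la sacudida: j(t) = -12. La derivada de la sacudida da el snap: s(t) = 0. Tenemos el snap s(t) = 0. Sustituyendo t = 1: s(1) = 0.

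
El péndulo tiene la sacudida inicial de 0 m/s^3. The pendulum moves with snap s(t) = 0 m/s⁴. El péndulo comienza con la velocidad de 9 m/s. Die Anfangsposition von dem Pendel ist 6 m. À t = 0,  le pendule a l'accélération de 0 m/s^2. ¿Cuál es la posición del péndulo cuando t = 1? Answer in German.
Ausgehend von dem Snap s(t) = 0, nehmen wir 4 Stammfunktionen. Mit ∫s(t)dt und Anwendung von j(0) = 0, finden wir j(t) = 0. Durch Integration von dem Ruck und Verwendung der Anfangsbedingung a(0) = 0, erhalten wir a(t) = 0. Die Stammfunktion von der Beschleunigung, mit v(0) = 9, ergibt die Geschwindigkeit: v(t) = 9. Das Integral von der Geschwindigkeit ist die Position. Mit x(0) = 6 erhalten wir x(t) = 9·t + 6. Aus der Gleichung für die Position x(t) = 9·t + 6, setzen wir t = 1 ein und erhalten x = 15.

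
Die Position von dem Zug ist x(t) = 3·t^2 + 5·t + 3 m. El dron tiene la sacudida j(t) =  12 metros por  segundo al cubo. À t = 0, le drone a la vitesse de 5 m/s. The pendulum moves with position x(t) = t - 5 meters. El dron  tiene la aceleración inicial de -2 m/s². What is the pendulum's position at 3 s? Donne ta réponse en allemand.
Wir haben die Position x(t) = t - 5. Durch Einsetzen von t = 3: x(3) = -2.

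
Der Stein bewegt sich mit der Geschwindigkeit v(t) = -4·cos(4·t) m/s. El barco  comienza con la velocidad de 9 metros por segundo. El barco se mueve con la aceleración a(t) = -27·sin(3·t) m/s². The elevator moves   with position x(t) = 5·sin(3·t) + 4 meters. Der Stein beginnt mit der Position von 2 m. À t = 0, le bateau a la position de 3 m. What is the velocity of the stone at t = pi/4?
Using v(t) = -4·cos(4·t) and substituting t = pi/4, we find v = 4.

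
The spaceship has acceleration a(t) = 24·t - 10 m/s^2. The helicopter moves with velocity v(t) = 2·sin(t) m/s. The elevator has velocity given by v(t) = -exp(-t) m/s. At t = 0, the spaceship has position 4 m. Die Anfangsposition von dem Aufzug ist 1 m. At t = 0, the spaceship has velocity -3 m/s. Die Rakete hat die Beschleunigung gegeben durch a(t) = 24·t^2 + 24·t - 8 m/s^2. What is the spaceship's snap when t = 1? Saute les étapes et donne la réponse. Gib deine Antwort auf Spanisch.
s(1) = 0.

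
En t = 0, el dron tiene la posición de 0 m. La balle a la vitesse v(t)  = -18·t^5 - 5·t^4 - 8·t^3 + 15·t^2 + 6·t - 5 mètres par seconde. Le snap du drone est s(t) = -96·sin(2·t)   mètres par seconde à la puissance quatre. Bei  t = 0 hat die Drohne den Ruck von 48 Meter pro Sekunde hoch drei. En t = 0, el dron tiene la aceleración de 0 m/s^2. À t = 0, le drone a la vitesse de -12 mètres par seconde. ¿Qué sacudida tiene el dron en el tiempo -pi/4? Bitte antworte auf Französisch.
Nous devons intégrer notre équation du snap s(t) = -96·sin(2·t) 1 fois. L'intégrale du snap, avec j(0) = 48, donne le jerk: j(t) = 48·cos(2·t). De l'équation du jerk j(t) = 48·cos(2·t), nous substituons t = -pi/4 pour obtenir j = 0.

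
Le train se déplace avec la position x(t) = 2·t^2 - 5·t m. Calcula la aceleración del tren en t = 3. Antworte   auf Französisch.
En partant de la position x(t) = 2·t^2 - 5·t, nous prenons 2 dérivées. En prenant d/dt de x(t), nous trouvons v(t) = 4·t - 5. En dérivant la vitesse, nous obtenons l'accélération: a(t) = 4. En utilisant a(t) = 4 et en substituant t = 3, nous trouvons a = 4.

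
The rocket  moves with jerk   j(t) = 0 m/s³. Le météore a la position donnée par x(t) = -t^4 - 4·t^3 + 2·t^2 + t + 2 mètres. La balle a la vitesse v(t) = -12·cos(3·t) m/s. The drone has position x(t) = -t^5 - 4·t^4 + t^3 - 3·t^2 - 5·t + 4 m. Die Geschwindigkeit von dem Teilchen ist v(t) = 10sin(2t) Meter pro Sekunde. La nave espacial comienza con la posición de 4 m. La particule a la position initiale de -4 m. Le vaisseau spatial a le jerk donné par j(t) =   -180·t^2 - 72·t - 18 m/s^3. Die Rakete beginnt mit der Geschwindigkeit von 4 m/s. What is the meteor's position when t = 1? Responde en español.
Tenemos la posición x(t) = -t^4 - 4·t^3 + 2·t^2 + t + 2. Sustituyendo t = 1: x(1) = 0.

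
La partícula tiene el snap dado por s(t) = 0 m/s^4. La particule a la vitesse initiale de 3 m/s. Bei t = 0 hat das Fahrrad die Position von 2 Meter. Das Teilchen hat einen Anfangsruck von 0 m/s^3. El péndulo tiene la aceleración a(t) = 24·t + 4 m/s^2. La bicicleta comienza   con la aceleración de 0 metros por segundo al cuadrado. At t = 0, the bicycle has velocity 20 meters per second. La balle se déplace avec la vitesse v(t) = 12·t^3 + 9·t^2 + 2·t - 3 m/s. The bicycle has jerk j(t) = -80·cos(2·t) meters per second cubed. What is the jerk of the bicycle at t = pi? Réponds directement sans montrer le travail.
j(pi) = -80.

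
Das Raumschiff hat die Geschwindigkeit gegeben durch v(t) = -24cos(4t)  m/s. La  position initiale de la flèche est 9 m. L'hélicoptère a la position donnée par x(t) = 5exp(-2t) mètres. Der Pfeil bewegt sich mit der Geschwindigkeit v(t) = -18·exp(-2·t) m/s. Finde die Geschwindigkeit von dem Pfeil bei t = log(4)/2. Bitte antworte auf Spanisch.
Usando v(t) = -18·exp(-2·t) y sustituyendo t = log(4)/2, encontramos v = -9/2.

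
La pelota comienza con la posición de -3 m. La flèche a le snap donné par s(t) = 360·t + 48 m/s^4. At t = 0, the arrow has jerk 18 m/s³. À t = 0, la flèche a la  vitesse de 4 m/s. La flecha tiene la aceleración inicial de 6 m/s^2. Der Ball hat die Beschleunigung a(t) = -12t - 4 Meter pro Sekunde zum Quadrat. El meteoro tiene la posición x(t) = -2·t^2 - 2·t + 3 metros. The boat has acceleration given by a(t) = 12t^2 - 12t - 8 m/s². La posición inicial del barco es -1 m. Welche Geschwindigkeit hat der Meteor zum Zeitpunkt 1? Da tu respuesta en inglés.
Starting from position x(t) = -2·t^2 - 2·t + 3, we take 1 derivative. Differentiating position, we get velocity: v(t) = -4·t - 2. We have velocity v(t) = -4·t - 2. Substituting t = 1: v(1) = -6.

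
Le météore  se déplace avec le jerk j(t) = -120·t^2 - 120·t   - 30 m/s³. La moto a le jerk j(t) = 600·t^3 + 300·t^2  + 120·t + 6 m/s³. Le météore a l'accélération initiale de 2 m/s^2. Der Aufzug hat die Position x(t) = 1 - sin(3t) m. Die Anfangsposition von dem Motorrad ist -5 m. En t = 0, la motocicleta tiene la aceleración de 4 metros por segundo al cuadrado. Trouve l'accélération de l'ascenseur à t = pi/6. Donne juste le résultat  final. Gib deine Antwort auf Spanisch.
La aceleración en t = pi/6 es a = 9.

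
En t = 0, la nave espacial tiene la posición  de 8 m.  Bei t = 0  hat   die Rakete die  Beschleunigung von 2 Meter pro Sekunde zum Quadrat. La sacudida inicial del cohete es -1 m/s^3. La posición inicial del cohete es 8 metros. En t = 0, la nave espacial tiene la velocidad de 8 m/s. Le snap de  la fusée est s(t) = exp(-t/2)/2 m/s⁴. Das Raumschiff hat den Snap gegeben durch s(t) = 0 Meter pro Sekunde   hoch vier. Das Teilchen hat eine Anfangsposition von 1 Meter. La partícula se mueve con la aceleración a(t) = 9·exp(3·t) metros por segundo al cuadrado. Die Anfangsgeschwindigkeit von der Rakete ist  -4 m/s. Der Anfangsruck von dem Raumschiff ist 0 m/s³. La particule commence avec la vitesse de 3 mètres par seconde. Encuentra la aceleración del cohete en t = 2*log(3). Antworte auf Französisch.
Nous devons trouver l'intégrale de notre équation du snap s(t) = exp(-t/2)/2 2 fois. L'intégrale du snap est le jerk. En utilisant j(0) = -1, nous obtenons j(t) = -exp(-t/2). En prenant ∫j(t)dt et en appliquant a(0) = 2, nous trouvons a(t) = 2·exp(-t/2). En utilisant a(t) = 2·exp(-t/2) et en substituant t = 2*log(3), nous trouvons a = 2/3.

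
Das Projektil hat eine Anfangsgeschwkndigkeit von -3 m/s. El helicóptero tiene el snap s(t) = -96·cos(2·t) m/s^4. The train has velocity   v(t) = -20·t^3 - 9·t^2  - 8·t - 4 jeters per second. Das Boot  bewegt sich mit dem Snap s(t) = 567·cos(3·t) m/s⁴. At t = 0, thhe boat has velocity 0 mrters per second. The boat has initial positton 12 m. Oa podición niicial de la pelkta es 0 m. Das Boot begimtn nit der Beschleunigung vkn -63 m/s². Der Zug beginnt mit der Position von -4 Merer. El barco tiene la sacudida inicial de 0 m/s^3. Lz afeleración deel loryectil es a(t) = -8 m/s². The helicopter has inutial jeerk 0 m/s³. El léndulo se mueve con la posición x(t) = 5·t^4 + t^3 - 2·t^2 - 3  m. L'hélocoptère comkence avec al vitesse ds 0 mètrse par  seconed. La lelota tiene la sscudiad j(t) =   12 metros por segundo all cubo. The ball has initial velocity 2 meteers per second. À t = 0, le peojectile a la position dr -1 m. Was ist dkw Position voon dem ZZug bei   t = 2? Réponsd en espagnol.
Debemos encontrar la antiderivada de nuestra ecuación de la velocidad v(t) = -20·t^3 - 9·t^2 - 8·t - 4 1 vez. La antiderivada de la velocidad, con x(0) = -4, da la posición: x(t) = -5·t^4 - 3·t^3 - 4·t^2 - 4·t - 4. Tenemos la posición x(t) = -5·t^4 - 3·t^3 - 4·t^2 - 4·t - 4. Sustituyendo t = 2: x(2) = -132.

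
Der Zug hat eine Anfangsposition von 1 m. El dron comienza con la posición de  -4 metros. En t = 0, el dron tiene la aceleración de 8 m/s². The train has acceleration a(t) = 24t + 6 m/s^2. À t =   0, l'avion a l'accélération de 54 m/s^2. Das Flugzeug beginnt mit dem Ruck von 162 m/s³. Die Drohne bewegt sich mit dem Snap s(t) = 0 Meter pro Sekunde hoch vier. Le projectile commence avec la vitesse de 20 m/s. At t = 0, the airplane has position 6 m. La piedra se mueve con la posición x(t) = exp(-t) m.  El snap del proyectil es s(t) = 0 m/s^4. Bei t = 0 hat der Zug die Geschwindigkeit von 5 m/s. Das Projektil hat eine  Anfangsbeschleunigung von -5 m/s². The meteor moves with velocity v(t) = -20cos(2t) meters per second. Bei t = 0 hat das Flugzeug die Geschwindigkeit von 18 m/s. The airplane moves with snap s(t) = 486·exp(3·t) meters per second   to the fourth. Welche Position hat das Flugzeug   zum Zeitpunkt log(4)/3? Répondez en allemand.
Wir müssen unsere Gleichung für den Snap s(t) = 486·exp(3·t) 4-mal integrieren. Die Stammfunktion von dem Snap, mit j(0) = 162, ergibt den Ruck: j(t) = 162·exp(3·t). Durch Integration von dem Ruck und Verwendung der Anfangsbedingung a(0) = 54, erhalten wir a(t) = 54·exp(3·t). Mit ∫a(t)dt und Anwendung von v(0) = 18, finden wir v(t) = 18·exp(3·t). Durch Integration von der Geschwindigkeit und Verwendung der Anfangsbedingung x(0) = 6, erhalten wir x(t) = 6·exp(3·t). Mit x(t) = 6·exp(3·t) und Einsetzen von t = log(4)/3, finden wir x = 24.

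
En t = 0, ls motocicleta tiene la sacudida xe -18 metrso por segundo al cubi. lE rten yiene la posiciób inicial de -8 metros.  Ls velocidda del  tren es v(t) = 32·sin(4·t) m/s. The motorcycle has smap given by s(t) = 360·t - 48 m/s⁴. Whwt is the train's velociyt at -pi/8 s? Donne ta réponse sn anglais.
We have velocity v(t) = 32·sin(4·t). Substituting t = -pi/8: v(-pi/8) = -32.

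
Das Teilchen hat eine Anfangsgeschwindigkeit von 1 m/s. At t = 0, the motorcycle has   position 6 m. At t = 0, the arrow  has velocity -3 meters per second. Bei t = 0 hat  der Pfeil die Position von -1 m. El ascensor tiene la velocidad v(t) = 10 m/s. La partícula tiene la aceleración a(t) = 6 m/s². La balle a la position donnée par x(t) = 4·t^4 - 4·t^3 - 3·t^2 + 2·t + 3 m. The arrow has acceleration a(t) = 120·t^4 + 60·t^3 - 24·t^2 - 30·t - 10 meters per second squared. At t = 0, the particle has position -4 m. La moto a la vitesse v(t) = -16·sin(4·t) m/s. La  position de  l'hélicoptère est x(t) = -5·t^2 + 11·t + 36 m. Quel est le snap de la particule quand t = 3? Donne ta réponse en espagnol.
Partiendo de la aceleración a(t) = 6, tomamos 2 derivadas. Derivando la aceleración, obtenemos la sacudida: j(t) = 0. Derivando la sacudida, obtenemos el snap: s(t) = 0. Tenemos el snap s(t) = 0. Sustituyendo t = 3: s(3) = 0.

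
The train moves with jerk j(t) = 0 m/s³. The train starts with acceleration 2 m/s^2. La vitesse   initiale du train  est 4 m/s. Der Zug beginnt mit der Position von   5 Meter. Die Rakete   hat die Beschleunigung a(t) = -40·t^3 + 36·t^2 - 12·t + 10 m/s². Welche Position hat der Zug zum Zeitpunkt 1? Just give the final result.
Die Antwort ist 10.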